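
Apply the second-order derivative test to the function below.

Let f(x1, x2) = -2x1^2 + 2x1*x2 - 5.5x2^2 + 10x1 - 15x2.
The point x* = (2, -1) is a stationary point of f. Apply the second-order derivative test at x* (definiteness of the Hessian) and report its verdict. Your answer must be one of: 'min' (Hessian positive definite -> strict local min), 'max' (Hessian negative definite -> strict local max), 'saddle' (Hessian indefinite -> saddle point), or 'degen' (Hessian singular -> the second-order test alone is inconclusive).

Compute the Hessian H = grad^2 f:
  H = [[-4, 2], [2, -11]]
Verify stationarity: grad f(x*) = H x* + g = (0, 0).
Eigenvalues of H: -11.5311, -3.4689.
Both eigenvalues < 0, so H is negative definite -> x* is a strict local max.

max


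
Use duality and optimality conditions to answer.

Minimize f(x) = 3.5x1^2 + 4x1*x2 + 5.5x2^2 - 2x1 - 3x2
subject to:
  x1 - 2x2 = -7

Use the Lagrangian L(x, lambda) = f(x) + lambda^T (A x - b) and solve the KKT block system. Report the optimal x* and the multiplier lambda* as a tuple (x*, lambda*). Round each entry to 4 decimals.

Form the Lagrangian:
  L(x, lambda) = (1/2) x^T Q x + c^T x + lambda^T (A x - b)
Stationarity (grad_x L = 0): Q x + c + A^T lambda = 0.
Primal feasibility: A x = b.

This gives the KKT block system:
  [ Q   A^T ] [ x     ]   [-c ]
  [ A    0  ] [ lambda ] = [ b ]

Solving the linear system:
  x*      = (-2.1636, 2.4182)
  lambda* = (7.4727)
  f(x*)   = 24.6909

x* = (-2.1636, 2.4182), lambda* = (7.4727)


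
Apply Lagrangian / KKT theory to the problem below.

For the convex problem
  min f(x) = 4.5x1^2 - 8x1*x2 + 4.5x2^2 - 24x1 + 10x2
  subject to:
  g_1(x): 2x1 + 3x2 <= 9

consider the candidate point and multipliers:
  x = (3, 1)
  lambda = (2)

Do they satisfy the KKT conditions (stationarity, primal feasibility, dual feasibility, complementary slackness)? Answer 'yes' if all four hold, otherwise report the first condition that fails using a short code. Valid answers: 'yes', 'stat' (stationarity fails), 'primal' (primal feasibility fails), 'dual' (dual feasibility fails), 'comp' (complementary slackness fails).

Gradient of f: grad f(x) = Q x + c = (-5, -5)
Constraint values g_i(x) = a_i^T x - b_i:
  g_1((3, 1)) = 0
Stationarity residual: grad f(x) + sum_i lambda_i a_i = (-1, 1)
  -> stationarity FAILS
Primal feasibility (all g_i <= 0): OK
Dual feasibility (all lambda_i >= 0): OK
Complementary slackness (lambda_i * g_i(x) = 0 for all i): OK

Verdict: the first failing condition is stationarity -> stat.

stat


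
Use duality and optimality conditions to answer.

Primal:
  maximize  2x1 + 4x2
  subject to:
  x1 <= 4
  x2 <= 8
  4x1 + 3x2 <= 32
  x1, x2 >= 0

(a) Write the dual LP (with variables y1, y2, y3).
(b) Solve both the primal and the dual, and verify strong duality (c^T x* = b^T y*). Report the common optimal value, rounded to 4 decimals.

The standard primal-dual pair for 'max c^T x s.t. A x <= b, x >= 0' is:
  Dual:  min b^T y  s.t.  A^T y >= c,  y >= 0.

So the dual LP is:
  minimize  4y1 + 8y2 + 32y3
  subject to:
    y1 + 4y3 >= 2
    y2 + 3y3 >= 4
    y1, y2, y3 >= 0

Solving the primal: x* = (2, 8).
  primal value c^T x* = 36.
Solving the dual: y* = (0, 2.5, 0.5).
  dual value b^T y* = 36.
Strong duality: c^T x* = b^T y*. Confirmed.

36


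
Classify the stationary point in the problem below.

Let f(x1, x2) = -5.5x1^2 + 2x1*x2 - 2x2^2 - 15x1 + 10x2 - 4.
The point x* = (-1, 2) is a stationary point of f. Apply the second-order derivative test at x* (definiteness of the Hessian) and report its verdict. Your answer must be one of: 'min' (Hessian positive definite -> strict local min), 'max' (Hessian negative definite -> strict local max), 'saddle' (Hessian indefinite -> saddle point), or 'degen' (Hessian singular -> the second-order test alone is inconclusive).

Compute the Hessian H = grad^2 f:
  H = [[-11, 2], [2, -4]]
Verify stationarity: grad f(x*) = H x* + g = (0, 0).
Eigenvalues of H: -11.5311, -3.4689.
Both eigenvalues < 0, so H is negative definite -> x* is a strict local max.

max


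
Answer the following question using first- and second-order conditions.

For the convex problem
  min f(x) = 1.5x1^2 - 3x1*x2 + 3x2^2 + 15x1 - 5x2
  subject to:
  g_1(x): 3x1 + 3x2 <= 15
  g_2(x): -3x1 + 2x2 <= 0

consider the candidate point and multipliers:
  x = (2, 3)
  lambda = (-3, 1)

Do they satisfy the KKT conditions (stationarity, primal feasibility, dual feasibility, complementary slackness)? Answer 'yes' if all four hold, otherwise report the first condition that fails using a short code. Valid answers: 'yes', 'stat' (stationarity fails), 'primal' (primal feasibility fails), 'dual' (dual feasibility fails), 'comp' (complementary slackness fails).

Gradient of f: grad f(x) = Q x + c = (12, 7)
Constraint values g_i(x) = a_i^T x - b_i:
  g_1((2, 3)) = 0
  g_2((2, 3)) = 0
Stationarity residual: grad f(x) + sum_i lambda_i a_i = (0, 0)
  -> stationarity OK
Primal feasibility (all g_i <= 0): OK
Dual feasibility (all lambda_i >= 0): FAILS
Complementary slackness (lambda_i * g_i(x) = 0 for all i): OK

Verdict: the first failing condition is dual_feasibility -> dual.

dual


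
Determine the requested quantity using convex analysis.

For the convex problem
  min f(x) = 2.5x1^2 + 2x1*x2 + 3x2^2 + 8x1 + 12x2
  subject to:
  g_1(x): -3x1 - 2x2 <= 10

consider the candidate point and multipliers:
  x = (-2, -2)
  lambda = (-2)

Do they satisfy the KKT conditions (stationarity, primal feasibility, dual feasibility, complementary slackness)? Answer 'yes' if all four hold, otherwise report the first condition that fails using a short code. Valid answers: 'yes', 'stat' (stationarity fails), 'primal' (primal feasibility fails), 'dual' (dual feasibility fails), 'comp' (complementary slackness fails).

Gradient of f: grad f(x) = Q x + c = (-6, -4)
Constraint values g_i(x) = a_i^T x - b_i:
  g_1((-2, -2)) = 0
Stationarity residual: grad f(x) + sum_i lambda_i a_i = (0, 0)
  -> stationarity OK
Primal feasibility (all g_i <= 0): OK
Dual feasibility (all lambda_i >= 0): FAILS
Complementary slackness (lambda_i * g_i(x) = 0 for all i): OK

Verdict: the first failing condition is dual_feasibility -> dual.

dual


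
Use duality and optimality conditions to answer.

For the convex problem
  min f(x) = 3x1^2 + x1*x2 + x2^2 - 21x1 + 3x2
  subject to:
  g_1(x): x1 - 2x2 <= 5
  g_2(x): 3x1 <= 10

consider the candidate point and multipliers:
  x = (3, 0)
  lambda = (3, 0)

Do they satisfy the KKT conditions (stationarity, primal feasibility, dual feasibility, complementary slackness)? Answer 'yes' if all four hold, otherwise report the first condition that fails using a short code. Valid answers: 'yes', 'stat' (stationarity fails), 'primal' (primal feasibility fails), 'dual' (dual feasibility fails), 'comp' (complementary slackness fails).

Gradient of f: grad f(x) = Q x + c = (-3, 6)
Constraint values g_i(x) = a_i^T x - b_i:
  g_1((3, 0)) = -2
  g_2((3, 0)) = -1
Stationarity residual: grad f(x) + sum_i lambda_i a_i = (0, 0)
  -> stationarity OK
Primal feasibility (all g_i <= 0): OK
Dual feasibility (all lambda_i >= 0): OK
Complementary slackness (lambda_i * g_i(x) = 0 for all i): FAILS

Verdict: the first failing condition is complementary_slackness -> comp.

comp


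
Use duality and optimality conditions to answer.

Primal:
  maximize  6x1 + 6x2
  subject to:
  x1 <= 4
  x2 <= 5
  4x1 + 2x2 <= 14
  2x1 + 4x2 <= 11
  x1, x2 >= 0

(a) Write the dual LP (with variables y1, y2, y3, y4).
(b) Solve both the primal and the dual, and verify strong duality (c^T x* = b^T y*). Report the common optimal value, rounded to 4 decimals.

The standard primal-dual pair for 'max c^T x s.t. A x <= b, x >= 0' is:
  Dual:  min b^T y  s.t.  A^T y >= c,  y >= 0.

So the dual LP is:
  minimize  4y1 + 5y2 + 14y3 + 11y4
  subject to:
    y1 + 4y3 + 2y4 >= 6
    y2 + 2y3 + 4y4 >= 6
    y1, y2, y3, y4 >= 0

Solving the primal: x* = (2.8333, 1.3333).
  primal value c^T x* = 25.
Solving the dual: y* = (0, 0, 1, 1).
  dual value b^T y* = 25.
Strong duality: c^T x* = b^T y*. Confirmed.

25


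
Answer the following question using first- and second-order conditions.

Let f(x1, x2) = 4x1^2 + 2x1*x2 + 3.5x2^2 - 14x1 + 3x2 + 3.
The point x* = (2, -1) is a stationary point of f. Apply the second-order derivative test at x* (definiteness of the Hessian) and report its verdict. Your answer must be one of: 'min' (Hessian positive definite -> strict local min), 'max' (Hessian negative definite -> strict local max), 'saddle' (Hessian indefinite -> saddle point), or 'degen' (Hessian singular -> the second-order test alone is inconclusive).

Compute the Hessian H = grad^2 f:
  H = [[8, 2], [2, 7]]
Verify stationarity: grad f(x*) = H x* + g = (0, 0).
Eigenvalues of H: 5.4384, 9.5616.
Both eigenvalues > 0, so H is positive definite -> x* is a strict local min.

min


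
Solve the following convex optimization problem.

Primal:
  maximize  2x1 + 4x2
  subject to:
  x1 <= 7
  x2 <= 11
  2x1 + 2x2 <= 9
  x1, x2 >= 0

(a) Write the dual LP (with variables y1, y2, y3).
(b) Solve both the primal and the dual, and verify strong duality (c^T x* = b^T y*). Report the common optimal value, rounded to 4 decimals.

The standard primal-dual pair for 'max c^T x s.t. A x <= b, x >= 0' is:
  Dual:  min b^T y  s.t.  A^T y >= c,  y >= 0.

So the dual LP is:
  minimize  7y1 + 11y2 + 9y3
  subject to:
    y1 + 2y3 >= 2
    y2 + 2y3 >= 4
    y1, y2, y3 >= 0

Solving the primal: x* = (0, 4.5).
  primal value c^T x* = 18.
Solving the dual: y* = (0, 0, 2).
  dual value b^T y* = 18.
Strong duality: c^T x* = b^T y*. Confirmed.

18


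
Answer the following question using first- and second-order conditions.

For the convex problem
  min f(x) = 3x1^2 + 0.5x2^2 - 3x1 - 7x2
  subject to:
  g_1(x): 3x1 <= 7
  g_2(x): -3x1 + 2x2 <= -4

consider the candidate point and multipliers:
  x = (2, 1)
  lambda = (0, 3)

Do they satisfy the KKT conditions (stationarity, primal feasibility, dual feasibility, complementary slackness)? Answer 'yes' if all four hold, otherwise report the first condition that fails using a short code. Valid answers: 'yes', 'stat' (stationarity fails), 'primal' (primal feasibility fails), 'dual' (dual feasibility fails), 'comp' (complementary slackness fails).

Gradient of f: grad f(x) = Q x + c = (9, -6)
Constraint values g_i(x) = a_i^T x - b_i:
  g_1((2, 1)) = -1
  g_2((2, 1)) = 0
Stationarity residual: grad f(x) + sum_i lambda_i a_i = (0, 0)
  -> stationarity OK
Primal feasibility (all g_i <= 0): OK
Dual feasibility (all lambda_i >= 0): OK
Complementary slackness (lambda_i * g_i(x) = 0 for all i): OK

Verdict: yes, KKT holds.

yes


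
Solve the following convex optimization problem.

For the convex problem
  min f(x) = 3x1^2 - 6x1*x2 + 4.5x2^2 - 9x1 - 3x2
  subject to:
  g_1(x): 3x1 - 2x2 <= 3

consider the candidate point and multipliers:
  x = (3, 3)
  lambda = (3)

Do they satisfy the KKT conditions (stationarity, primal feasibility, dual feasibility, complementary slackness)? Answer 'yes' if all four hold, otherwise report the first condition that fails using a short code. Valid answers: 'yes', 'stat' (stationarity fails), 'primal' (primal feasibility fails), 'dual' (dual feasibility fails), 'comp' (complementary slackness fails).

Gradient of f: grad f(x) = Q x + c = (-9, 6)
Constraint values g_i(x) = a_i^T x - b_i:
  g_1((3, 3)) = 0
Stationarity residual: grad f(x) + sum_i lambda_i a_i = (0, 0)
  -> stationarity OK
Primal feasibility (all g_i <= 0): OK
Dual feasibility (all lambda_i >= 0): OK
Complementary slackness (lambda_i * g_i(x) = 0 for all i): OK

Verdict: yes, KKT holds.

yes


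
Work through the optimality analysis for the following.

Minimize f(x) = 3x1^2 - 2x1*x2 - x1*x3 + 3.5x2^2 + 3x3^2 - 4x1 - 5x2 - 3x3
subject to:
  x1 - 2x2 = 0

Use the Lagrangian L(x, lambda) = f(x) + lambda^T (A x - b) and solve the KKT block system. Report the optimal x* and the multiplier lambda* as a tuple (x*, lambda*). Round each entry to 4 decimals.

Form the Lagrangian:
  L(x, lambda) = (1/2) x^T Q x + c^T x + lambda^T (A x - b)
Stationarity (grad_x L = 0): Q x + c + A^T lambda = 0.
Primal feasibility: A x = b.

This gives the KKT block system:
  [ Q   A^T ] [ x     ]   [-c ]
  [ A    0  ] [ lambda ] = [ b ]

Solving the linear system:
  x*      = (1.2537, 0.6269, 0.709)
  lambda* = (-1.5597)
  f(x*)   = -5.1381

x* = (1.2537, 0.6269, 0.709), lambda* = (-1.5597)


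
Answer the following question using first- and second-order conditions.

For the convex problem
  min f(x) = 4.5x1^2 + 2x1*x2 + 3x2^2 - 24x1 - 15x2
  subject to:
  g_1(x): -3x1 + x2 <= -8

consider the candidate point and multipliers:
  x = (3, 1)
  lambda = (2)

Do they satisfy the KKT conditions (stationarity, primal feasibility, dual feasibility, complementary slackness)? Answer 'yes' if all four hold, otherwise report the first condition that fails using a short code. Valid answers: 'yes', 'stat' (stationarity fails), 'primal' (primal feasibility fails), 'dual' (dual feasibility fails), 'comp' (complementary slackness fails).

Gradient of f: grad f(x) = Q x + c = (5, -3)
Constraint values g_i(x) = a_i^T x - b_i:
  g_1((3, 1)) = 0
Stationarity residual: grad f(x) + sum_i lambda_i a_i = (-1, -1)
  -> stationarity FAILS
Primal feasibility (all g_i <= 0): OK
Dual feasibility (all lambda_i >= 0): OK
Complementary slackness (lambda_i * g_i(x) = 0 for all i): OK

Verdict: the first failing condition is stationarity -> stat.

stat


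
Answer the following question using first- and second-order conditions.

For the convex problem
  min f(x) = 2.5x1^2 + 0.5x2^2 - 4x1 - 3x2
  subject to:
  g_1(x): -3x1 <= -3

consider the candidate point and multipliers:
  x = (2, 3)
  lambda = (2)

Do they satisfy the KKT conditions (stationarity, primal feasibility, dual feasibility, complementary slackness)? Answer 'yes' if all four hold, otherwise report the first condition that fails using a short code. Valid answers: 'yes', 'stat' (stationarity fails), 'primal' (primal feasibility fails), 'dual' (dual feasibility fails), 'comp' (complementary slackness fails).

Gradient of f: grad f(x) = Q x + c = (6, 0)
Constraint values g_i(x) = a_i^T x - b_i:
  g_1((2, 3)) = -3
Stationarity residual: grad f(x) + sum_i lambda_i a_i = (0, 0)
  -> stationarity OK
Primal feasibility (all g_i <= 0): OK
Dual feasibility (all lambda_i >= 0): OK
Complementary slackness (lambda_i * g_i(x) = 0 for all i): FAILS

Verdict: the first failing condition is complementary_slackness -> comp.

comp


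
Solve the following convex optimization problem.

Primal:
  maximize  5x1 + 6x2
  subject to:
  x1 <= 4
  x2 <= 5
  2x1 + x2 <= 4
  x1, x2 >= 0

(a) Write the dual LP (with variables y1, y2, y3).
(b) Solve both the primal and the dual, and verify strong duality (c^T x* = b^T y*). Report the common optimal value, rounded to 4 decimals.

The standard primal-dual pair for 'max c^T x s.t. A x <= b, x >= 0' is:
  Dual:  min b^T y  s.t.  A^T y >= c,  y >= 0.

So the dual LP is:
  minimize  4y1 + 5y2 + 4y3
  subject to:
    y1 + 2y3 >= 5
    y2 + y3 >= 6
    y1, y2, y3 >= 0

Solving the primal: x* = (0, 4).
  primal value c^T x* = 24.
Solving the dual: y* = (0, 0, 6).
  dual value b^T y* = 24.
Strong duality: c^T x* = b^T y*. Confirmed.

24


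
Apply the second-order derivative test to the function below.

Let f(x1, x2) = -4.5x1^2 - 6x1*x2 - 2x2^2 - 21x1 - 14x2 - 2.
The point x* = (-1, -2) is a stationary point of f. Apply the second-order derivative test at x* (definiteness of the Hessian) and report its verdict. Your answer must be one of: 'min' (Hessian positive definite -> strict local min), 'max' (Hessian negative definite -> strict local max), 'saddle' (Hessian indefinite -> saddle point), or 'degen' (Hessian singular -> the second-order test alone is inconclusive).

Compute the Hessian H = grad^2 f:
  H = [[-9, -6], [-6, -4]]
Verify stationarity: grad f(x*) = H x* + g = (0, 0).
Eigenvalues of H: -13, 0.
H has a zero eigenvalue (singular; negative semidefinite but not definite), so H is neither positive definite, negative definite, nor indefinite. The second-order test alone is inconclusive -> degen.
(Indeed, f is constant along the null direction of H through x*, so x* is not a strict local extremum.)

degen


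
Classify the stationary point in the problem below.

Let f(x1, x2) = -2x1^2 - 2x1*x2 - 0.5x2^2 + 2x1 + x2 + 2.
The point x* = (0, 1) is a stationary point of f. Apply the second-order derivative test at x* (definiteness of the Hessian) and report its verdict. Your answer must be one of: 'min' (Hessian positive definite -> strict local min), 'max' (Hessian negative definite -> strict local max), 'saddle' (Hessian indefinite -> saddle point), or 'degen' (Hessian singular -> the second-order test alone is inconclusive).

Compute the Hessian H = grad^2 f:
  H = [[-4, -2], [-2, -1]]
Verify stationarity: grad f(x*) = H x* + g = (0, 0).
Eigenvalues of H: -5, 0.
H has a zero eigenvalue (singular; negative semidefinite but not definite), so H is neither positive definite, negative definite, nor indefinite. The second-order test alone is inconclusive -> degen.
(Indeed, f is constant along the null direction of H through x*, so x* is not a strict local extremum.)

degen


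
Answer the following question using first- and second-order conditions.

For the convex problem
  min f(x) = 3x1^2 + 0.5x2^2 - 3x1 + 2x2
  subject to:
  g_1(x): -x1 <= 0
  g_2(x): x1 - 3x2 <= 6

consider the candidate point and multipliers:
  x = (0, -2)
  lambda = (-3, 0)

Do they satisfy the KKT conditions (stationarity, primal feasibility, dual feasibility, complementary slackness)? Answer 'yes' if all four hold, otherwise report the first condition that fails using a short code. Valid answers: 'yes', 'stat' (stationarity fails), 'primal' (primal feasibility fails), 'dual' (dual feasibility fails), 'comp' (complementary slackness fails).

Gradient of f: grad f(x) = Q x + c = (-3, 0)
Constraint values g_i(x) = a_i^T x - b_i:
  g_1((0, -2)) = 0
  g_2((0, -2)) = 0
Stationarity residual: grad f(x) + sum_i lambda_i a_i = (0, 0)
  -> stationarity OK
Primal feasibility (all g_i <= 0): OK
Dual feasibility (all lambda_i >= 0): FAILS
Complementary slackness (lambda_i * g_i(x) = 0 for all i): OK

Verdict: the first failing condition is dual_feasibility -> dual.

dual


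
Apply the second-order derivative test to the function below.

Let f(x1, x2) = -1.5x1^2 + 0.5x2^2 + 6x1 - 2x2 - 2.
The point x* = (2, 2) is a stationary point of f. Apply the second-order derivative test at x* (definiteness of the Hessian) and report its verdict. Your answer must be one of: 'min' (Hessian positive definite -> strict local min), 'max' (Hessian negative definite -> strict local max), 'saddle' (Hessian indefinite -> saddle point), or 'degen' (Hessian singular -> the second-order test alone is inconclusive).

Compute the Hessian H = grad^2 f:
  H = [[-3, 0], [0, 1]]
Verify stationarity: grad f(x*) = H x* + g = (0, 0).
Eigenvalues of H: -3, 1.
Eigenvalues have mixed signs, so H is indefinite -> x* is a saddle point.

saddle


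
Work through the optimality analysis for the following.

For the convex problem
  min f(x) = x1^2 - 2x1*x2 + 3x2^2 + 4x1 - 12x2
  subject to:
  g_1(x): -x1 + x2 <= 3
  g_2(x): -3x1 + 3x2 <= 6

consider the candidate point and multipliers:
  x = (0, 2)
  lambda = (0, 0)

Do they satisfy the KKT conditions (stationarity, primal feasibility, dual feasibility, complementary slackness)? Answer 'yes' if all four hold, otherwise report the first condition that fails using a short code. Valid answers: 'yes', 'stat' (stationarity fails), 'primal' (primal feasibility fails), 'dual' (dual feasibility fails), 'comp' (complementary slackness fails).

Gradient of f: grad f(x) = Q x + c = (0, 0)
Constraint values g_i(x) = a_i^T x - b_i:
  g_1((0, 2)) = -1
  g_2((0, 2)) = 0
Stationarity residual: grad f(x) + sum_i lambda_i a_i = (0, 0)
  -> stationarity OK
Primal feasibility (all g_i <= 0): OK
Dual feasibility (all lambda_i >= 0): OK
Complementary slackness (lambda_i * g_i(x) = 0 for all i): OK

Verdict: yes, KKT holds.

yes


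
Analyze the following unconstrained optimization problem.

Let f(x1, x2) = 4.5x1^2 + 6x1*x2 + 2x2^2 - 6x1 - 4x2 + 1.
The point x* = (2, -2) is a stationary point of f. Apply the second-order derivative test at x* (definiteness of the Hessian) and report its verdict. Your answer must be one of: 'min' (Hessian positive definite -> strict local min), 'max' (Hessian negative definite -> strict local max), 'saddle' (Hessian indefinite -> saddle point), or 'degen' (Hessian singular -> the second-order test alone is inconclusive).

Compute the Hessian H = grad^2 f:
  H = [[9, 6], [6, 4]]
Verify stationarity: grad f(x*) = H x* + g = (0, 0).
Eigenvalues of H: 0, 13.
H has a zero eigenvalue (singular; positive semidefinite but not definite), so H is neither positive definite, negative definite, nor indefinite. The second-order test alone is inconclusive -> degen.
(Indeed, f is constant along the null direction of H through x*, so x* is not a strict local extremum.)

degen


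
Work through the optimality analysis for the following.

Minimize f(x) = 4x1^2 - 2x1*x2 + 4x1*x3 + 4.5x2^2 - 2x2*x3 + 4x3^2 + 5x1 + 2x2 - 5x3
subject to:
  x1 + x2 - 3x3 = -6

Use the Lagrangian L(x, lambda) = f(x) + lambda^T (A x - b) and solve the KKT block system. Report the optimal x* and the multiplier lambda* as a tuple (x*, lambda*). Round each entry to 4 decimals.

Form the Lagrangian:
  L(x, lambda) = (1/2) x^T Q x + c^T x + lambda^T (A x - b)
Stationarity (grad_x L = 0): Q x + c + A^T lambda = 0.
Primal feasibility: A x = b.

This gives the KKT block system:
  [ Q   A^T ] [ x     ]   [-c ]
  [ A    0  ] [ lambda ] = [ b ]

Solving the linear system:
  x*      = (-1.4527, -0.2703, 1.4257)
  lambda* = (0.3784)
  f(x*)   = -6.3311

x* = (-1.4527, -0.2703, 1.4257), lambda* = (0.3784)


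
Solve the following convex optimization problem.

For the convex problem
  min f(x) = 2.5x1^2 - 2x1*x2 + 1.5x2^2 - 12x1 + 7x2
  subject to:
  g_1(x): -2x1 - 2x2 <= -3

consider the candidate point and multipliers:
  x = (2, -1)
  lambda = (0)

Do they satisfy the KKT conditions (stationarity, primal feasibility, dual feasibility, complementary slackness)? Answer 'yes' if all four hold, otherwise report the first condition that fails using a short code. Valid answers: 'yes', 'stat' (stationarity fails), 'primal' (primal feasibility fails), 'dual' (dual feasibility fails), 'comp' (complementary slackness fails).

Gradient of f: grad f(x) = Q x + c = (0, 0)
Constraint values g_i(x) = a_i^T x - b_i:
  g_1((2, -1)) = 1
Stationarity residual: grad f(x) + sum_i lambda_i a_i = (0, 0)
  -> stationarity OK
Primal feasibility (all g_i <= 0): FAILS
Dual feasibility (all lambda_i >= 0): OK
Complementary slackness (lambda_i * g_i(x) = 0 for all i): OK

Verdict: the first failing condition is primal_feasibility -> primal.

primal


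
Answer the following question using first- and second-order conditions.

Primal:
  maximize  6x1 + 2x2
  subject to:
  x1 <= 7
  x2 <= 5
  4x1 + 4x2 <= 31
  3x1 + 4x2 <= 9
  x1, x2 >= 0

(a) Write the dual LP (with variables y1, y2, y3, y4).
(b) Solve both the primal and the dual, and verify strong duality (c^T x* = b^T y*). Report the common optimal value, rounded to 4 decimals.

The standard primal-dual pair for 'max c^T x s.t. A x <= b, x >= 0' is:
  Dual:  min b^T y  s.t.  A^T y >= c,  y >= 0.

So the dual LP is:
  minimize  7y1 + 5y2 + 31y3 + 9y4
  subject to:
    y1 + 4y3 + 3y4 >= 6
    y2 + 4y3 + 4y4 >= 2
    y1, y2, y3, y4 >= 0

Solving the primal: x* = (3, 0).
  primal value c^T x* = 18.
Solving the dual: y* = (0, 0, 0, 2).
  dual value b^T y* = 18.
Strong duality: c^T x* = b^T y*. Confirmed.

18


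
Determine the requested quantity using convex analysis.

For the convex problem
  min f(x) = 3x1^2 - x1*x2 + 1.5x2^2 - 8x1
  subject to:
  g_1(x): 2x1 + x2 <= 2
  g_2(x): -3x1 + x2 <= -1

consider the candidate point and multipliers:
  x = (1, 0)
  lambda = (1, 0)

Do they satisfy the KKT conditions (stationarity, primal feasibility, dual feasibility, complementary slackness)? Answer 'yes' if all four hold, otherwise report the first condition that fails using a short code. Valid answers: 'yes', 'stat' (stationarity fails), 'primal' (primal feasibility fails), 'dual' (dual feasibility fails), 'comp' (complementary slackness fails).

Gradient of f: grad f(x) = Q x + c = (-2, -1)
Constraint values g_i(x) = a_i^T x - b_i:
  g_1((1, 0)) = 0
  g_2((1, 0)) = -2
Stationarity residual: grad f(x) + sum_i lambda_i a_i = (0, 0)
  -> stationarity OK
Primal feasibility (all g_i <= 0): OK
Dual feasibility (all lambda_i >= 0): OK
Complementary slackness (lambda_i * g_i(x) = 0 for all i): OK

Verdict: yes, KKT holds.

yes


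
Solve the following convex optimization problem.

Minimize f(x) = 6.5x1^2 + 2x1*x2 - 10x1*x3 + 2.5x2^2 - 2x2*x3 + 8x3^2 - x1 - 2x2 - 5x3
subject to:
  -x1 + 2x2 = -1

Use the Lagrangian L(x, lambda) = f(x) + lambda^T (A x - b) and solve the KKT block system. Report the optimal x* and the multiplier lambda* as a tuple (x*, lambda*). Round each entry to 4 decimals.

Form the Lagrangian:
  L(x, lambda) = (1/2) x^T Q x + c^T x + lambda^T (A x - b)
Stationarity (grad_x L = 0): Q x + c + A^T lambda = 0.
Primal feasibility: A x = b.

This gives the KKT block system:
  [ Q   A^T ] [ x     ]   [-c ]
  [ A    0  ] [ lambda ] = [ b ]

Solving the linear system:
  x*      = (0.8058, -0.0971, 0.804)
  lambda* = (1.241)
  f(x*)   = -1.6951

x* = (0.8058, -0.0971, 0.804), lambda* = (1.241)


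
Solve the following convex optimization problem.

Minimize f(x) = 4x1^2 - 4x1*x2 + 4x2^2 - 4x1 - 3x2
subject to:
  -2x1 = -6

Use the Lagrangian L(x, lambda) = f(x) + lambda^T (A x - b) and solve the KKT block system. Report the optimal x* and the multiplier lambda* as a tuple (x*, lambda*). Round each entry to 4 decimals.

Form the Lagrangian:
  L(x, lambda) = (1/2) x^T Q x + c^T x + lambda^T (A x - b)
Stationarity (grad_x L = 0): Q x + c + A^T lambda = 0.
Primal feasibility: A x = b.

This gives the KKT block system:
  [ Q   A^T ] [ x     ]   [-c ]
  [ A    0  ] [ lambda ] = [ b ]

Solving the linear system:
  x*      = (3, 1.875)
  lambda* = (6.25)
  f(x*)   = 9.9375

x* = (3, 1.875), lambda* = (6.25)


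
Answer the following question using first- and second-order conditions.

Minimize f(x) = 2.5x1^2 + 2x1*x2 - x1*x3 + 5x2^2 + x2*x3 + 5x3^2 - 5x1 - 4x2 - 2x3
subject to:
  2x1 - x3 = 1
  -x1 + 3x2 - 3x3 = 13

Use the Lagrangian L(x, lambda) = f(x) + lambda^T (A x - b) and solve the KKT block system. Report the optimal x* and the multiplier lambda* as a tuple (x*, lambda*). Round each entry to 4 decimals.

Form the Lagrangian:
  L(x, lambda) = (1/2) x^T Q x + c^T x + lambda^T (A x - b)
Stationarity (grad_x L = 0): Q x + c + A^T lambda = 0.
Primal feasibility: A x = b.

This gives the KKT block system:
  [ Q   A^T ] [ x     ]   [-c ]
  [ A    0  ] [ lambda ] = [ b ]

Solving the linear system:
  x*      = (-0.4508, 2.2814, -1.9017)
  lambda* = (-2.2736, -5.3369)
  f(x*)   = 34.2926

x* = (-0.4508, 2.2814, -1.9017), lambda* = (-2.2736, -5.3369)


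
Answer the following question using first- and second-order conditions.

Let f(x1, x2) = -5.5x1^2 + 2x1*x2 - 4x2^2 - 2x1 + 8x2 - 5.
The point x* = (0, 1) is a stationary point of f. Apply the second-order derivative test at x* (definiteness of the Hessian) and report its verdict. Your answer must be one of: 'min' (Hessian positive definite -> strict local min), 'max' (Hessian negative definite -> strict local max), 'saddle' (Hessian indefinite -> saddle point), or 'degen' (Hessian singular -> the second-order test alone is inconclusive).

Compute the Hessian H = grad^2 f:
  H = [[-11, 2], [2, -8]]
Verify stationarity: grad f(x*) = H x* + g = (0, 0).
Eigenvalues of H: -12, -7.
Both eigenvalues < 0, so H is negative definite -> x* is a strict local max.

max


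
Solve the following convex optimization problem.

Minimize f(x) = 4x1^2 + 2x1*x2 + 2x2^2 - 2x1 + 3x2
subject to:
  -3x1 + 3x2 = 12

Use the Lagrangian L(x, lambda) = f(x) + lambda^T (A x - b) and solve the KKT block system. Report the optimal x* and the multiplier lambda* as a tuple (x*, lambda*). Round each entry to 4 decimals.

Form the Lagrangian:
  L(x, lambda) = (1/2) x^T Q x + c^T x + lambda^T (A x - b)
Stationarity (grad_x L = 0): Q x + c + A^T lambda = 0.
Primal feasibility: A x = b.

This gives the KKT block system:
  [ Q   A^T ] [ x     ]   [-c ]
  [ A    0  ] [ lambda ] = [ b ]

Solving the linear system:
  x*      = (-1.5625, 2.4375)
  lambda* = (-3.2083)
  f(x*)   = 24.4688

x* = (-1.5625, 2.4375), lambda* = (-3.2083)


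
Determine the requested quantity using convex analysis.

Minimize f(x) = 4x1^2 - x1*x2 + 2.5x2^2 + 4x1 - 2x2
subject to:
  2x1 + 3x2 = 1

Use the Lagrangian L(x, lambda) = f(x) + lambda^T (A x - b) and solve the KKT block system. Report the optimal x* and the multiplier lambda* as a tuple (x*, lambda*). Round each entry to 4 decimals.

Form the Lagrangian:
  L(x, lambda) = (1/2) x^T Q x + c^T x + lambda^T (A x - b)
Stationarity (grad_x L = 0): Q x + c + A^T lambda = 0.
Primal feasibility: A x = b.

This gives the KKT block system:
  [ Q   A^T ] [ x     ]   [-c ]
  [ A    0  ] [ lambda ] = [ b ]

Solving the linear system:
  x*      = (-0.3365, 0.5577)
  lambda* = (-0.375)
  f(x*)   = -1.0433

x* = (-0.3365, 0.5577), lambda* = (-0.375)


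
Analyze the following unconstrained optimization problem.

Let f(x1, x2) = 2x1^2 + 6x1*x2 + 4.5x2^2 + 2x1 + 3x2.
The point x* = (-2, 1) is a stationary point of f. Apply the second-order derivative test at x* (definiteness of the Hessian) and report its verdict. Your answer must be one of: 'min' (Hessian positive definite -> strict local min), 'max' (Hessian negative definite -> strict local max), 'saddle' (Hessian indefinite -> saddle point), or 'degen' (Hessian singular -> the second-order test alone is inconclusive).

Compute the Hessian H = grad^2 f:
  H = [[4, 6], [6, 9]]
Verify stationarity: grad f(x*) = H x* + g = (0, 0).
Eigenvalues of H: 0, 13.
H has a zero eigenvalue (singular; positive semidefinite but not definite), so H is neither positive definite, negative definite, nor indefinite. The second-order test alone is inconclusive -> degen.
(Indeed, f is constant along the null direction of H through x*, so x* is not a strict local extremum.)

degen


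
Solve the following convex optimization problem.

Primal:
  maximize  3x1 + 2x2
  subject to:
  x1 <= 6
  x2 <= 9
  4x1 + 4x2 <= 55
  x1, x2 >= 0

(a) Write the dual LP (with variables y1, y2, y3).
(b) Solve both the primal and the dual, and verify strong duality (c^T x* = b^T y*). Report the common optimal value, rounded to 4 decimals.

The standard primal-dual pair for 'max c^T x s.t. A x <= b, x >= 0' is:
  Dual:  min b^T y  s.t.  A^T y >= c,  y >= 0.

So the dual LP is:
  minimize  6y1 + 9y2 + 55y3
  subject to:
    y1 + 4y3 >= 3
    y2 + 4y3 >= 2
    y1, y2, y3 >= 0

Solving the primal: x* = (6, 7.75).
  primal value c^T x* = 33.5.
Solving the dual: y* = (1, 0, 0.5).
  dual value b^T y* = 33.5.
Strong duality: c^T x* = b^T y*. Confirmed.

33.5


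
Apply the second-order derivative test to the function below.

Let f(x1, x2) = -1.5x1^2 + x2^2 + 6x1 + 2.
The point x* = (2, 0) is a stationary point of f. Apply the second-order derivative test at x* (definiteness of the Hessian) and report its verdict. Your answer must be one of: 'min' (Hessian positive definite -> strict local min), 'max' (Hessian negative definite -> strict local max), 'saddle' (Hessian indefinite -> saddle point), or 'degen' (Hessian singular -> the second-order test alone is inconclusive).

Compute the Hessian H = grad^2 f:
  H = [[-3, 0], [0, 2]]
Verify stationarity: grad f(x*) = H x* + g = (0, 0).
Eigenvalues of H: -3, 2.
Eigenvalues have mixed signs, so H is indefinite -> x* is a saddle point.

saddle


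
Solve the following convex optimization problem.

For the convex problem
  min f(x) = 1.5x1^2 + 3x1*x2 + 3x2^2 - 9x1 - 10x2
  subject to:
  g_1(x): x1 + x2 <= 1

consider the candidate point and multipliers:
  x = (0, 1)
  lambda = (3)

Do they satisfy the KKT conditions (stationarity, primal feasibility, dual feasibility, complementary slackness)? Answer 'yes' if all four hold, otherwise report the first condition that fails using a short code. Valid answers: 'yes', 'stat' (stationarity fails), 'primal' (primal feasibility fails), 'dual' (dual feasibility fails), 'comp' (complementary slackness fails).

Gradient of f: grad f(x) = Q x + c = (-6, -4)
Constraint values g_i(x) = a_i^T x - b_i:
  g_1((0, 1)) = 0
Stationarity residual: grad f(x) + sum_i lambda_i a_i = (-3, -1)
  -> stationarity FAILS
Primal feasibility (all g_i <= 0): OK
Dual feasibility (all lambda_i >= 0): OK
Complementary slackness (lambda_i * g_i(x) = 0 for all i): OK

Verdict: the first failing condition is stationarity -> stat.

stat


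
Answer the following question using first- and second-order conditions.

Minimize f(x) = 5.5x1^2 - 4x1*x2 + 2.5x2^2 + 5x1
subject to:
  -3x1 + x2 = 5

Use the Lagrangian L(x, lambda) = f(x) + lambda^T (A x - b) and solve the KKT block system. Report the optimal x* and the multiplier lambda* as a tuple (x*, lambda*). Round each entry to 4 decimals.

Form the Lagrangian:
  L(x, lambda) = (1/2) x^T Q x + c^T x + lambda^T (A x - b)
Stationarity (grad_x L = 0): Q x + c + A^T lambda = 0.
Primal feasibility: A x = b.

This gives the KKT block system:
  [ Q   A^T ] [ x     ]   [-c ]
  [ A    0  ] [ lambda ] = [ b ]

Solving the linear system:
  x*      = (-1.875, -0.625)
  lambda* = (-4.375)
  f(x*)   = 6.25

x* = (-1.875, -0.625), lambda* = (-4.375)


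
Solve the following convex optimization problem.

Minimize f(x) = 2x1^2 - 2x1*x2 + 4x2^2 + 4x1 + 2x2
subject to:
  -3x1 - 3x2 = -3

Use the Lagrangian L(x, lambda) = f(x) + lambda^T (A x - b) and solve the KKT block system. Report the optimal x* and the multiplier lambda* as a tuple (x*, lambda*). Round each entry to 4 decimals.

Form the Lagrangian:
  L(x, lambda) = (1/2) x^T Q x + c^T x + lambda^T (A x - b)
Stationarity (grad_x L = 0): Q x + c + A^T lambda = 0.
Primal feasibility: A x = b.

This gives the KKT block system:
  [ Q   A^T ] [ x     ]   [-c ]
  [ A    0  ] [ lambda ] = [ b ]

Solving the linear system:
  x*      = (0.5, 0.5)
  lambda* = (1.6667)
  f(x*)   = 4

x* = (0.5, 0.5), lambda* = (1.6667)


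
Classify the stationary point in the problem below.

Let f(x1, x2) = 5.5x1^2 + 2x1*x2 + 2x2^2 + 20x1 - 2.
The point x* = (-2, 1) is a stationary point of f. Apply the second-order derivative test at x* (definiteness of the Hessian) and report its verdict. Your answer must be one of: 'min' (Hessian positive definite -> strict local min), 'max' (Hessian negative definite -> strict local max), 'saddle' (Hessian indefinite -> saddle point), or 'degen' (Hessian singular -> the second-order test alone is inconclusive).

Compute the Hessian H = grad^2 f:
  H = [[11, 2], [2, 4]]
Verify stationarity: grad f(x*) = H x* + g = (0, 0).
Eigenvalues of H: 3.4689, 11.5311.
Both eigenvalues > 0, so H is positive definite -> x* is a strict local min.

min


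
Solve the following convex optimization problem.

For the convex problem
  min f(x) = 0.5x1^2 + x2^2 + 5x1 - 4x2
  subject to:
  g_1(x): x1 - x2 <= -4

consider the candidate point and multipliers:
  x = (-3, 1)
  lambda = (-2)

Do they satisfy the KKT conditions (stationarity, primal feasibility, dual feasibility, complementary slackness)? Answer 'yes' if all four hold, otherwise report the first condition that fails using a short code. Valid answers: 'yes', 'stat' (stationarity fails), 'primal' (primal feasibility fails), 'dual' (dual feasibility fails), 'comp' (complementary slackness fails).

Gradient of f: grad f(x) = Q x + c = (2, -2)
Constraint values g_i(x) = a_i^T x - b_i:
  g_1((-3, 1)) = 0
Stationarity residual: grad f(x) + sum_i lambda_i a_i = (0, 0)
  -> stationarity OK
Primal feasibility (all g_i <= 0): OK
Dual feasibility (all lambda_i >= 0): FAILS
Complementary slackness (lambda_i * g_i(x) = 0 for all i): OK

Verdict: the first failing condition is dual_feasibility -> dual.

dual


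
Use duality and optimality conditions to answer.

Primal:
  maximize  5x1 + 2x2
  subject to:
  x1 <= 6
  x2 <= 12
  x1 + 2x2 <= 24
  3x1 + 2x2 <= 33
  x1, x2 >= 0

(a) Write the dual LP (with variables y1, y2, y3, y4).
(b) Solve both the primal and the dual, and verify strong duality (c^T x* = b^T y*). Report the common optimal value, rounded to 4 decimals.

The standard primal-dual pair for 'max c^T x s.t. A x <= b, x >= 0' is:
  Dual:  min b^T y  s.t.  A^T y >= c,  y >= 0.

So the dual LP is:
  minimize  6y1 + 12y2 + 24y3 + 33y4
  subject to:
    y1 + y3 + 3y4 >= 5
    y2 + 2y3 + 2y4 >= 2
    y1, y2, y3, y4 >= 0

Solving the primal: x* = (6, 7.5).
  primal value c^T x* = 45.
Solving the dual: y* = (2, 0, 0, 1).
  dual value b^T y* = 45.
Strong duality: c^T x* = b^T y*. Confirmed.

45


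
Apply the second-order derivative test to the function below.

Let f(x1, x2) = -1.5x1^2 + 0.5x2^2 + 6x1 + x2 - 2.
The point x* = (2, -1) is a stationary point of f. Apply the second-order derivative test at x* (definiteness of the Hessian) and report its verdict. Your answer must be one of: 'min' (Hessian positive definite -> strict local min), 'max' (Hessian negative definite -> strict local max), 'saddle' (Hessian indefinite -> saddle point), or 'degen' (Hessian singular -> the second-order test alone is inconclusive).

Compute the Hessian H = grad^2 f:
  H = [[-3, 0], [0, 1]]
Verify stationarity: grad f(x*) = H x* + g = (0, 0).
Eigenvalues of H: -3, 1.
Eigenvalues have mixed signs, so H is indefinite -> x* is a saddle point.

saddle


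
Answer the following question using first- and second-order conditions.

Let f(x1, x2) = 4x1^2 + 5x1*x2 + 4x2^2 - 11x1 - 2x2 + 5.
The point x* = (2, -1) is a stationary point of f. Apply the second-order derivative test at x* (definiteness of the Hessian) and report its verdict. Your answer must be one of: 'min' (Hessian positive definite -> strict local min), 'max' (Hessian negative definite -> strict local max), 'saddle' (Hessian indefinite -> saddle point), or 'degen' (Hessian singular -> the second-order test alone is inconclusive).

Compute the Hessian H = grad^2 f:
  H = [[8, 5], [5, 8]]
Verify stationarity: grad f(x*) = H x* + g = (0, 0).
Eigenvalues of H: 3, 13.
Both eigenvalues > 0, so H is positive definite -> x* is a strict local min.

min


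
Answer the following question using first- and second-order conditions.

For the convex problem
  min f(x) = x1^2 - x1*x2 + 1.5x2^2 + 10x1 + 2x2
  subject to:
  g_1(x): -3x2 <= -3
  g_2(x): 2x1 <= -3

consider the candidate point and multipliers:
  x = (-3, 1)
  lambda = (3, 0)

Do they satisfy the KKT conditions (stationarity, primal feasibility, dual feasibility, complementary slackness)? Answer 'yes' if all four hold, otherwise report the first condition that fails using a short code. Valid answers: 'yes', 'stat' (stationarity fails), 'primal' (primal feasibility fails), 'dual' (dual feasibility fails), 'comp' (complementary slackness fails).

Gradient of f: grad f(x) = Q x + c = (3, 8)
Constraint values g_i(x) = a_i^T x - b_i:
  g_1((-3, 1)) = 0
  g_2((-3, 1)) = -3
Stationarity residual: grad f(x) + sum_i lambda_i a_i = (3, -1)
  -> stationarity FAILS
Primal feasibility (all g_i <= 0): OK
Dual feasibility (all lambda_i >= 0): OK
Complementary slackness (lambda_i * g_i(x) = 0 for all i): OK

Verdict: the first failing condition is stationarity -> stat.

stat


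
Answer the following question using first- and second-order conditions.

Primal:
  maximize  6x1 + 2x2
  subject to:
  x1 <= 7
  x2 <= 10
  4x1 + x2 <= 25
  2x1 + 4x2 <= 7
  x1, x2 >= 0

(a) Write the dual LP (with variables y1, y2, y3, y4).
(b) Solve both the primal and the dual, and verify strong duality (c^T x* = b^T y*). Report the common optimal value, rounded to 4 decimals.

The standard primal-dual pair for 'max c^T x s.t. A x <= b, x >= 0' is:
  Dual:  min b^T y  s.t.  A^T y >= c,  y >= 0.

So the dual LP is:
  minimize  7y1 + 10y2 + 25y3 + 7y4
  subject to:
    y1 + 4y3 + 2y4 >= 6
    y2 + y3 + 4y4 >= 2
    y1, y2, y3, y4 >= 0

Solving the primal: x* = (3.5, 0).
  primal value c^T x* = 21.
Solving the dual: y* = (0, 0, 0, 3).
  dual value b^T y* = 21.
Strong duality: c^T x* = b^T y*. Confirmed.

21
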